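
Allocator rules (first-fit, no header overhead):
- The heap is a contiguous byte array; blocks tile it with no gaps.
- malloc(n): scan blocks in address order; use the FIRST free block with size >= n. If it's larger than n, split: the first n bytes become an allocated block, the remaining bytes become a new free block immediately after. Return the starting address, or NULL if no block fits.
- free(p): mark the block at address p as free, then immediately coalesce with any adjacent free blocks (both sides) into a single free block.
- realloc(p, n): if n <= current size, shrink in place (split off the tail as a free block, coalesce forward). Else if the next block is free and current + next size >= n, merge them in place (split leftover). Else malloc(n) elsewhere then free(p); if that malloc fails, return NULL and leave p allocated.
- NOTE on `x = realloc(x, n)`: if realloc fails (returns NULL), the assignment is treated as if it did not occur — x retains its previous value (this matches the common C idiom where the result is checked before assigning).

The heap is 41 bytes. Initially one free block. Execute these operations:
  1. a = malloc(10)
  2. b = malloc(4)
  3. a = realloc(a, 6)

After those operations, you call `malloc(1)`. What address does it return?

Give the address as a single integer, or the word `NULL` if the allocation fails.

Answer: 6

Derivation:
Op 1: a = malloc(10) -> a = 0; heap: [0-9 ALLOC][10-40 FREE]
Op 2: b = malloc(4) -> b = 10; heap: [0-9 ALLOC][10-13 ALLOC][14-40 FREE]
Op 3: a = realloc(a, 6) -> a = 0; heap: [0-5 ALLOC][6-9 FREE][10-13 ALLOC][14-40 FREE]
malloc(1): first-fit scan over [0-5 ALLOC][6-9 FREE][10-13 ALLOC][14-40 FREE] -> 6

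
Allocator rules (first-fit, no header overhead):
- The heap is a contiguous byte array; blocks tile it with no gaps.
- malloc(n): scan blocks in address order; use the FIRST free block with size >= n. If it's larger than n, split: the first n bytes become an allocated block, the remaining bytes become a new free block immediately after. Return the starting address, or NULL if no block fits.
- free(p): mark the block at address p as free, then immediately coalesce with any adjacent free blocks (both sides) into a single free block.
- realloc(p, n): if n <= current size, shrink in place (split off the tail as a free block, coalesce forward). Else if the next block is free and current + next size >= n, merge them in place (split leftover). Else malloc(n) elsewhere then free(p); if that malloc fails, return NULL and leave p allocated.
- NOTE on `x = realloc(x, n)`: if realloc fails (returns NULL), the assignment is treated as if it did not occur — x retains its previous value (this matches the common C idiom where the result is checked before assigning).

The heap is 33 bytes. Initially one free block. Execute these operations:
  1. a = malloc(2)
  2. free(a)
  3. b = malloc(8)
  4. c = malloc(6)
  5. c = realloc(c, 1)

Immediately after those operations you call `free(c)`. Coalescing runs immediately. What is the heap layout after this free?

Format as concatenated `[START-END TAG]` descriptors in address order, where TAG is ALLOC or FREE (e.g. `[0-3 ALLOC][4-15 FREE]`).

Op 1: a = malloc(2) -> a = 0; heap: [0-1 ALLOC][2-32 FREE]
Op 2: free(a) -> (freed a); heap: [0-32 FREE]
Op 3: b = malloc(8) -> b = 0; heap: [0-7 ALLOC][8-32 FREE]
Op 4: c = malloc(6) -> c = 8; heap: [0-7 ALLOC][8-13 ALLOC][14-32 FREE]
Op 5: c = realloc(c, 1) -> c = 8; heap: [0-7 ALLOC][8-8 ALLOC][9-32 FREE]
free(c): c = 8 -> block [8-8 ALLOC]; mark free, coalesce with adjacent free neighbors -> [0-7 ALLOC][8-32 FREE]

Answer: [0-7 ALLOC][8-32 FREE]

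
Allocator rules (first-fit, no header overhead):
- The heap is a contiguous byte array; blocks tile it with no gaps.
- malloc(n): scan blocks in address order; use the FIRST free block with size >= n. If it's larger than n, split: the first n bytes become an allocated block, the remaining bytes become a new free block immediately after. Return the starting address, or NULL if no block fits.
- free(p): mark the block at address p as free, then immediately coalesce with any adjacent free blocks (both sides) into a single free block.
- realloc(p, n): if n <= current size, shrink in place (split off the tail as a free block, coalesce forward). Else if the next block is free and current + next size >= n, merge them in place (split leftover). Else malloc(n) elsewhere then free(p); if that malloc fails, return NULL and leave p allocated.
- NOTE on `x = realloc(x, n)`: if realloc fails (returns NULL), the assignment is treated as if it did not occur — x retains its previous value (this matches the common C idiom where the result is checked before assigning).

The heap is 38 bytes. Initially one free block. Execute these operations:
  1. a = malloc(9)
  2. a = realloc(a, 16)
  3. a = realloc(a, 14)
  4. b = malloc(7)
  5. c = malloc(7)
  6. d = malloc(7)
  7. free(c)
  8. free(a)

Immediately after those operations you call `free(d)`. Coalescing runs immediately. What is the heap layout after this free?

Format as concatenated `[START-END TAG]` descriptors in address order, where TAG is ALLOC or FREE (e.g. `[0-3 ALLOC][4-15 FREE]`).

Op 1: a = malloc(9) -> a = 0; heap: [0-8 ALLOC][9-37 FREE]
Op 2: a = realloc(a, 16) -> a = 0; heap: [0-15 ALLOC][16-37 FREE]
Op 3: a = realloc(a, 14) -> a = 0; heap: [0-13 ALLOC][14-37 FREE]
Op 4: b = malloc(7) -> b = 14; heap: [0-13 ALLOC][14-20 ALLOC][21-37 FREE]
Op 5: c = malloc(7) -> c = 21; heap: [0-13 ALLOC][14-20 ALLOC][21-27 ALLOC][28-37 FREE]
Op 6: d = malloc(7) -> d = 28; heap: [0-13 ALLOC][14-20 ALLOC][21-27 ALLOC][28-34 ALLOC][35-37 FREE]
Op 7: free(c) -> (freed c); heap: [0-13 ALLOC][14-20 ALLOC][21-27 FREE][28-34 ALLOC][35-37 FREE]
Op 8: free(a) -> (freed a); heap: [0-13 FREE][14-20 ALLOC][21-27 FREE][28-34 ALLOC][35-37 FREE]
free(d): d = 28 -> block [28-34 ALLOC]; mark free, coalesce with adjacent free neighbors -> [0-13 FREE][14-20 ALLOC][21-37 FREE]

Answer: [0-13 FREE][14-20 ALLOC][21-37 FREE]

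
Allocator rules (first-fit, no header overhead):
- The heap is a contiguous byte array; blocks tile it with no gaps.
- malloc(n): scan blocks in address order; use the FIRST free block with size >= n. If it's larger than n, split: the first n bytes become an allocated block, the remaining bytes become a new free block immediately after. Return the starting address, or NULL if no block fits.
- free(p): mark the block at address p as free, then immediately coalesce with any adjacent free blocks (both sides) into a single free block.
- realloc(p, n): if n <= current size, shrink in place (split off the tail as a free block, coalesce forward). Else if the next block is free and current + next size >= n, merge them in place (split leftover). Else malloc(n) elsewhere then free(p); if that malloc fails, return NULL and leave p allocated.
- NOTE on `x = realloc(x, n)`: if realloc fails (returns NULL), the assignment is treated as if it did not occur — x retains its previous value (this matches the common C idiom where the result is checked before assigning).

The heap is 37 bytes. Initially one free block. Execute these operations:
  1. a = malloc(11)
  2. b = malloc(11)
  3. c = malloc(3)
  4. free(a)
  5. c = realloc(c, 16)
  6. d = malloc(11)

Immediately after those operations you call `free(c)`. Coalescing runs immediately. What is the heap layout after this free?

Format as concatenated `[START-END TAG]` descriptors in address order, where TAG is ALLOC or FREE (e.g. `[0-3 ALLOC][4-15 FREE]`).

Answer: [0-10 ALLOC][11-21 ALLOC][22-36 FREE]

Derivation:
Op 1: a = malloc(11) -> a = 0; heap: [0-10 ALLOC][11-36 FREE]
Op 2: b = malloc(11) -> b = 11; heap: [0-10 ALLOC][11-21 ALLOC][22-36 FREE]
Op 3: c = malloc(3) -> c = 22; heap: [0-10 ALLOC][11-21 ALLOC][22-24 ALLOC][25-36 FREE]
Op 4: free(a) -> (freed a); heap: [0-10 FREE][11-21 ALLOC][22-24 ALLOC][25-36 FREE]
Op 5: c = realloc(c, 16) -> NULL (c unchanged); heap: [0-10 FREE][11-21 ALLOC][22-24 ALLOC][25-36 FREE]
Op 6: d = malloc(11) -> d = 0; heap: [0-10 ALLOC][11-21 ALLOC][22-24 ALLOC][25-36 FREE]
free(c): c = 22 -> block [22-24 ALLOC]; mark free, coalesce with adjacent free neighbors -> [0-10 ALLOC][11-21 ALLOC][22-36 FREE]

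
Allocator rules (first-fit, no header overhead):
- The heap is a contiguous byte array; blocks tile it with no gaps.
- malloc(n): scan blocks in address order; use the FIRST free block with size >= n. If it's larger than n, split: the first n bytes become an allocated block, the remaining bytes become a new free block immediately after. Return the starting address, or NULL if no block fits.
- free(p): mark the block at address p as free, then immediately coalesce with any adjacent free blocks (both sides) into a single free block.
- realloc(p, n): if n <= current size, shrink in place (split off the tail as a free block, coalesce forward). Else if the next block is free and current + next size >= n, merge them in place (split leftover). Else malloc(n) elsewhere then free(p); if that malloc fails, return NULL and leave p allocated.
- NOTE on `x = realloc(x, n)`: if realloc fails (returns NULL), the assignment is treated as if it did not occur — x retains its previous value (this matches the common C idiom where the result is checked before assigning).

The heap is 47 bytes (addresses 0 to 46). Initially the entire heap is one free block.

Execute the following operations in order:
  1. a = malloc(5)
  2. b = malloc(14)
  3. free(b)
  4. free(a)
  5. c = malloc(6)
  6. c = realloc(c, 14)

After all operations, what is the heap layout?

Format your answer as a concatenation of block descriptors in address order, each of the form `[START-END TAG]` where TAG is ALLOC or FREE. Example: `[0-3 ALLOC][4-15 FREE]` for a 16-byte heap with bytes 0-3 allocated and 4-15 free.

Op 1: a = malloc(5) -> a = 0; heap: [0-4 ALLOC][5-46 FREE]
Op 2: b = malloc(14) -> b = 5; heap: [0-4 ALLOC][5-18 ALLOC][19-46 FREE]
Op 3: free(b) -> (freed b); heap: [0-4 ALLOC][5-46 FREE]
Op 4: free(a) -> (freed a); heap: [0-46 FREE]
Op 5: c = malloc(6) -> c = 0; heap: [0-5 ALLOC][6-46 FREE]
Op 6: c = realloc(c, 14) -> c = 0; heap: [0-13 ALLOC][14-46 FREE]

Answer: [0-13 ALLOC][14-46 FREE]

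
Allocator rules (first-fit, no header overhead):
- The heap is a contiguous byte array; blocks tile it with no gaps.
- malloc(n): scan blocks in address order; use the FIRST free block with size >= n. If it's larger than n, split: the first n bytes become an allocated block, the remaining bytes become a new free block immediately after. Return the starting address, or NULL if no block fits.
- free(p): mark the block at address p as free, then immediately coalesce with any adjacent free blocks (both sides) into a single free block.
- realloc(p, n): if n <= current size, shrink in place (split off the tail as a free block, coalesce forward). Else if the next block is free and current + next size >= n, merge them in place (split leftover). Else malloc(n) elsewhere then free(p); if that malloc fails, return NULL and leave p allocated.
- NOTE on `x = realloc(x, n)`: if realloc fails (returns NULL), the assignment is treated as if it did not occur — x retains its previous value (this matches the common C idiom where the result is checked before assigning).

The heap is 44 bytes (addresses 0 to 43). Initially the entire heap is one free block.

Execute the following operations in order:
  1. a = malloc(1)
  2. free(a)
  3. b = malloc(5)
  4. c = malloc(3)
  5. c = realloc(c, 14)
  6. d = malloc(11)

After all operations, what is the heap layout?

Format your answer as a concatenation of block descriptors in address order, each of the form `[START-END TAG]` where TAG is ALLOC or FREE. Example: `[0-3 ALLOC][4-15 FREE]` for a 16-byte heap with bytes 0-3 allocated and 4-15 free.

Op 1: a = malloc(1) -> a = 0; heap: [0-0 ALLOC][1-43 FREE]
Op 2: free(a) -> (freed a); heap: [0-43 FREE]
Op 3: b = malloc(5) -> b = 0; heap: [0-4 ALLOC][5-43 FREE]
Op 4: c = malloc(3) -> c = 5; heap: [0-4 ALLOC][5-7 ALLOC][8-43 FREE]
Op 5: c = realloc(c, 14) -> c = 5; heap: [0-4 ALLOC][5-18 ALLOC][19-43 FREE]
Op 6: d = malloc(11) -> d = 19; heap: [0-4 ALLOC][5-18 ALLOC][19-29 ALLOC][30-43 FREE]

Answer: [0-4 ALLOC][5-18 ALLOC][19-29 ALLOC][30-43 FREE]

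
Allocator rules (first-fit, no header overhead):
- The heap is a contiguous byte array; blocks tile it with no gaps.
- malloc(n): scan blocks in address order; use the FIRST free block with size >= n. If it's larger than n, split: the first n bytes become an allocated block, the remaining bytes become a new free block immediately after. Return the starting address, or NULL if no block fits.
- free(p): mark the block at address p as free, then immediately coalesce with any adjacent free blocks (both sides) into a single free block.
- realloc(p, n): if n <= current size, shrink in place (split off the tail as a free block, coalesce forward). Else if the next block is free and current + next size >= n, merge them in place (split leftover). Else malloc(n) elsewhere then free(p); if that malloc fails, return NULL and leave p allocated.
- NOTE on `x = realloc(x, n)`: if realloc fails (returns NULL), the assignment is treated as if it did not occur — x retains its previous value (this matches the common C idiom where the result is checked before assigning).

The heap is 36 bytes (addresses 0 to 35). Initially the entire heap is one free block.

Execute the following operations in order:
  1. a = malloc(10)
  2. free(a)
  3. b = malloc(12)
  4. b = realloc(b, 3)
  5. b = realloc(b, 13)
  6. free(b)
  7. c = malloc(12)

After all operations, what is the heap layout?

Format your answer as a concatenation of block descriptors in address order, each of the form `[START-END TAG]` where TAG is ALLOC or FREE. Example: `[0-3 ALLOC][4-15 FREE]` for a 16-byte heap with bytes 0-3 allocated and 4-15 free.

Answer: [0-11 ALLOC][12-35 FREE]

Derivation:
Op 1: a = malloc(10) -> a = 0; heap: [0-9 ALLOC][10-35 FREE]
Op 2: free(a) -> (freed a); heap: [0-35 FREE]
Op 3: b = malloc(12) -> b = 0; heap: [0-11 ALLOC][12-35 FREE]
Op 4: b = realloc(b, 3) -> b = 0; heap: [0-2 ALLOC][3-35 FREE]
Op 5: b = realloc(b, 13) -> b = 0; heap: [0-12 ALLOC][13-35 FREE]
Op 6: free(b) -> (freed b); heap: [0-35 FREE]
Op 7: c = malloc(12) -> c = 0; heap: [0-11 ALLOC][12-35 FREE]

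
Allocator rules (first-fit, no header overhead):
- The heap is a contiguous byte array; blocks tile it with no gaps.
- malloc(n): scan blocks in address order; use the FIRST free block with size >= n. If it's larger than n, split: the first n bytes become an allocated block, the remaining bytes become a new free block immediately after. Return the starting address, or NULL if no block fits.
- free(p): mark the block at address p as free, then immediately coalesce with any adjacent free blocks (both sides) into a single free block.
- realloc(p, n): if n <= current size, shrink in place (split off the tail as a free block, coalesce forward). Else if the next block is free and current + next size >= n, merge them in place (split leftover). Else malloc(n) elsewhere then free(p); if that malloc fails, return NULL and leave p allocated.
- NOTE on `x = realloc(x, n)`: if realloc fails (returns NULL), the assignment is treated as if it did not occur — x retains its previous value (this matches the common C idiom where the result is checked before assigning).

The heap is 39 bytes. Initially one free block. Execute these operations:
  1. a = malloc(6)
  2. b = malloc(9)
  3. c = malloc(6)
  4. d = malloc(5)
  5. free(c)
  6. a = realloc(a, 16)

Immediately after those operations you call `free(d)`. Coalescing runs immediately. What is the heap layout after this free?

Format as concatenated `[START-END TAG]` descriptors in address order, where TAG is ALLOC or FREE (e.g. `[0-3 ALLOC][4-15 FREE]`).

Answer: [0-5 ALLOC][6-14 ALLOC][15-38 FREE]

Derivation:
Op 1: a = malloc(6) -> a = 0; heap: [0-5 ALLOC][6-38 FREE]
Op 2: b = malloc(9) -> b = 6; heap: [0-5 ALLOC][6-14 ALLOC][15-38 FREE]
Op 3: c = malloc(6) -> c = 15; heap: [0-5 ALLOC][6-14 ALLOC][15-20 ALLOC][21-38 FREE]
Op 4: d = malloc(5) -> d = 21; heap: [0-5 ALLOC][6-14 ALLOC][15-20 ALLOC][21-25 ALLOC][26-38 FREE]
Op 5: free(c) -> (freed c); heap: [0-5 ALLOC][6-14 ALLOC][15-20 FREE][21-25 ALLOC][26-38 FREE]
Op 6: a = realloc(a, 16) -> NULL (a unchanged); heap: [0-5 ALLOC][6-14 ALLOC][15-20 FREE][21-25 ALLOC][26-38 FREE]
free(d): d = 21 -> block [21-25 ALLOC]; mark free, coalesce with adjacent free neighbors -> [0-5 ALLOC][6-14 ALLOC][15-38 FREE]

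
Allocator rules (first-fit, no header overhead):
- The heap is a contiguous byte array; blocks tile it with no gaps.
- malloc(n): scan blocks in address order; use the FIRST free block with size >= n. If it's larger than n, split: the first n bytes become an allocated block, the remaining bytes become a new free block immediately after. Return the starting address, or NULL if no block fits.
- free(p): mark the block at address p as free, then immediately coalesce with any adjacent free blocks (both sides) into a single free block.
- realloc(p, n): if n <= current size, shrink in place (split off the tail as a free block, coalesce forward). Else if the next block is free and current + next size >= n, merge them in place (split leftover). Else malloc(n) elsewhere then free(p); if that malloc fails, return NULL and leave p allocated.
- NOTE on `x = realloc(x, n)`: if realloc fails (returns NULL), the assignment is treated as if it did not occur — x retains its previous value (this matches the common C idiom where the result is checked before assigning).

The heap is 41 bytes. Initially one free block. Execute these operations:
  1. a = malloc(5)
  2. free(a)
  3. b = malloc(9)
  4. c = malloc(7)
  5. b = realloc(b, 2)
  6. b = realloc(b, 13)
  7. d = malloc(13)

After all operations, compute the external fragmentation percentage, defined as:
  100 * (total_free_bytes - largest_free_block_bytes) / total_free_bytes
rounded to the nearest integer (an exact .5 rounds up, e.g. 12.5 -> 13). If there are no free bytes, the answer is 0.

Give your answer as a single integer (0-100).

Answer: 43

Derivation:
Op 1: a = malloc(5) -> a = 0; heap: [0-4 ALLOC][5-40 FREE]
Op 2: free(a) -> (freed a); heap: [0-40 FREE]
Op 3: b = malloc(9) -> b = 0; heap: [0-8 ALLOC][9-40 FREE]
Op 4: c = malloc(7) -> c = 9; heap: [0-8 ALLOC][9-15 ALLOC][16-40 FREE]
Op 5: b = realloc(b, 2) -> b = 0; heap: [0-1 ALLOC][2-8 FREE][9-15 ALLOC][16-40 FREE]
Op 6: b = realloc(b, 13) -> b = 16; heap: [0-8 FREE][9-15 ALLOC][16-28 ALLOC][29-40 FREE]
Op 7: d = malloc(13) -> d = NULL; heap: [0-8 FREE][9-15 ALLOC][16-28 ALLOC][29-40 FREE]
Free blocks: [9 12] total_free=21 largest=12 -> 100*(21-12)/21 = 900/21 ≈ 42.857 -> rounds to 43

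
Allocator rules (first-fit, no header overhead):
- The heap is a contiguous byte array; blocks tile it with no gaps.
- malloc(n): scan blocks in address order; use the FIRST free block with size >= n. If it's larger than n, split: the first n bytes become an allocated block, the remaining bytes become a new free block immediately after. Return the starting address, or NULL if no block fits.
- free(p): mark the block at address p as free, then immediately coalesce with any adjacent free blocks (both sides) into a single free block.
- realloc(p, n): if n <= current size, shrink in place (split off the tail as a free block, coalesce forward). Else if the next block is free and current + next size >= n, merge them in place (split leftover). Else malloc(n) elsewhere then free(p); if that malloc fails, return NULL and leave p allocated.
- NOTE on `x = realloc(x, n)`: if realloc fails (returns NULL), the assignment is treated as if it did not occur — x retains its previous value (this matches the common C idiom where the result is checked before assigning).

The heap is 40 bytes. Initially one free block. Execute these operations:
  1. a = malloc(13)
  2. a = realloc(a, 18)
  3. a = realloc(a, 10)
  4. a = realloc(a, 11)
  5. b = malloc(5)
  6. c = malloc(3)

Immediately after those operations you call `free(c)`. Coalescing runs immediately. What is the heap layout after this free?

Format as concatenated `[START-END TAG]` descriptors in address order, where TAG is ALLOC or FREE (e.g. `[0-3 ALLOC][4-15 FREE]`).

Op 1: a = malloc(13) -> a = 0; heap: [0-12 ALLOC][13-39 FREE]
Op 2: a = realloc(a, 18) -> a = 0; heap: [0-17 ALLOC][18-39 FREE]
Op 3: a = realloc(a, 10) -> a = 0; heap: [0-9 ALLOC][10-39 FREE]
Op 4: a = realloc(a, 11) -> a = 0; heap: [0-10 ALLOC][11-39 FREE]
Op 5: b = malloc(5) -> b = 11; heap: [0-10 ALLOC][11-15 ALLOC][16-39 FREE]
Op 6: c = malloc(3) -> c = 16; heap: [0-10 ALLOC][11-15 ALLOC][16-18 ALLOC][19-39 FREE]
free(c): c = 16 -> block [16-18 ALLOC]; mark free, coalesce with adjacent free neighbors -> [0-10 ALLOC][11-15 ALLOC][16-39 FREE]

Answer: [0-10 ALLOC][11-15 ALLOC][16-39 FREE]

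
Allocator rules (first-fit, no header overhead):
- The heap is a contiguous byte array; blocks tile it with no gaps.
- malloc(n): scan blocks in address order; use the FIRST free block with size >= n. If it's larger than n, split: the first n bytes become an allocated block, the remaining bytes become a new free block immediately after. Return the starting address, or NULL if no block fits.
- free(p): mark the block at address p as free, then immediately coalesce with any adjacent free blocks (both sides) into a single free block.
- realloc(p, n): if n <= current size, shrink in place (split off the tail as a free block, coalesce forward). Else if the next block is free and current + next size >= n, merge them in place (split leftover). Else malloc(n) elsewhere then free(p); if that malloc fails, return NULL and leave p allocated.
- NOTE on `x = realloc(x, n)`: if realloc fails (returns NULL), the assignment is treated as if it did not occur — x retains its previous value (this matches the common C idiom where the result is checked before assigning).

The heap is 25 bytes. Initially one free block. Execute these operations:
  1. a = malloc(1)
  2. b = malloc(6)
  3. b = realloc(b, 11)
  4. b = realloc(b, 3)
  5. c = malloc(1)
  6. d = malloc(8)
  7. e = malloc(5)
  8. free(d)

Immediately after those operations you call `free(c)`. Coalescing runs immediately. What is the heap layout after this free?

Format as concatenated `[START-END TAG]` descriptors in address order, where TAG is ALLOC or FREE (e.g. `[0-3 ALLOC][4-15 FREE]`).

Answer: [0-0 ALLOC][1-3 ALLOC][4-12 FREE][13-17 ALLOC][18-24 FREE]

Derivation:
Op 1: a = malloc(1) -> a = 0; heap: [0-0 ALLOC][1-24 FREE]
Op 2: b = malloc(6) -> b = 1; heap: [0-0 ALLOC][1-6 ALLOC][7-24 FREE]
Op 3: b = realloc(b, 11) -> b = 1; heap: [0-0 ALLOC][1-11 ALLOC][12-24 FREE]
Op 4: b = realloc(b, 3) -> b = 1; heap: [0-0 ALLOC][1-3 ALLOC][4-24 FREE]
Op 5: c = malloc(1) -> c = 4; heap: [0-0 ALLOC][1-3 ALLOC][4-4 ALLOC][5-24 FREE]
Op 6: d = malloc(8) -> d = 5; heap: [0-0 ALLOC][1-3 ALLOC][4-4 ALLOC][5-12 ALLOC][13-24 FREE]
Op 7: e = malloc(5) -> e = 13; heap: [0-0 ALLOC][1-3 ALLOC][4-4 ALLOC][5-12 ALLOC][13-17 ALLOC][18-24 FREE]
Op 8: free(d) -> (freed d); heap: [0-0 ALLOC][1-3 ALLOC][4-4 ALLOC][5-12 FREE][13-17 ALLOC][18-24 FREE]
free(c): c = 4 -> block [4-4 ALLOC]; mark free, coalesce with adjacent free neighbors -> [0-0 ALLOC][1-3 ALLOC][4-12 FREE][13-17 ALLOC][18-24 FREE]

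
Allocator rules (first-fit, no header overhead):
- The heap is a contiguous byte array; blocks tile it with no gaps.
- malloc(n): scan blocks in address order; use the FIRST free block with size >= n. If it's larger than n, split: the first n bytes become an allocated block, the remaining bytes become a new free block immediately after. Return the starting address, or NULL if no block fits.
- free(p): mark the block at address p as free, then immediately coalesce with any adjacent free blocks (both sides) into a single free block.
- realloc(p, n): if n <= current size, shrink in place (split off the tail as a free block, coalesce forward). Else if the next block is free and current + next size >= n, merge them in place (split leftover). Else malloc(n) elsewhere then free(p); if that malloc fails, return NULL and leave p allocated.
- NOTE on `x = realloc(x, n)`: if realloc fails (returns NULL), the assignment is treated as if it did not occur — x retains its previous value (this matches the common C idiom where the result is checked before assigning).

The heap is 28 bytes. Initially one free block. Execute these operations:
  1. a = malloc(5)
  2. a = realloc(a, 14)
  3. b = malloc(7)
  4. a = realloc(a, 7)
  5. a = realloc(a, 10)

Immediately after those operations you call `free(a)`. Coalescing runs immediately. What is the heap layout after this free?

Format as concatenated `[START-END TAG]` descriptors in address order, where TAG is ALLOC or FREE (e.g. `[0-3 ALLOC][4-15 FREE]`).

Op 1: a = malloc(5) -> a = 0; heap: [0-4 ALLOC][5-27 FREE]
Op 2: a = realloc(a, 14) -> a = 0; heap: [0-13 ALLOC][14-27 FREE]
Op 3: b = malloc(7) -> b = 14; heap: [0-13 ALLOC][14-20 ALLOC][21-27 FREE]
Op 4: a = realloc(a, 7) -> a = 0; heap: [0-6 ALLOC][7-13 FREE][14-20 ALLOC][21-27 FREE]
Op 5: a = realloc(a, 10) -> a = 0; heap: [0-9 ALLOC][10-13 FREE][14-20 ALLOC][21-27 FREE]
free(a): a = 0 -> block [0-9 ALLOC]; mark free, coalesce with adjacent free neighbors -> [0-13 FREE][14-20 ALLOC][21-27 FREE]

Answer: [0-13 FREE][14-20 ALLOC][21-27 FREE]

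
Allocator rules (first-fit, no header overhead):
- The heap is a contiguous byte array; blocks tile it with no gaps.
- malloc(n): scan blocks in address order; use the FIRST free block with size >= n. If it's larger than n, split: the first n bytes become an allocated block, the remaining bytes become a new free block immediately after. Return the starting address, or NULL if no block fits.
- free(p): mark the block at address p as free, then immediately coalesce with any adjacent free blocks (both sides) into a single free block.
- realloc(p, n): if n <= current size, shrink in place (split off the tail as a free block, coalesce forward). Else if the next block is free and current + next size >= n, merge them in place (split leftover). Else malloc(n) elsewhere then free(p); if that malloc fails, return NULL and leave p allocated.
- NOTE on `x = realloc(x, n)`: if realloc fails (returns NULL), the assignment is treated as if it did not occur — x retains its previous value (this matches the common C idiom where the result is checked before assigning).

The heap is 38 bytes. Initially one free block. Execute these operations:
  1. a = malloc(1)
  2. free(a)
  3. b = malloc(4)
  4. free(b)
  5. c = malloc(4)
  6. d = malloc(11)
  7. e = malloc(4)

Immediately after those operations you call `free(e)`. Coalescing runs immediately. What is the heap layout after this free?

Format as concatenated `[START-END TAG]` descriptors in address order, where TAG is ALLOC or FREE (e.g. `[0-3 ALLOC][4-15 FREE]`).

Answer: [0-3 ALLOC][4-14 ALLOC][15-37 FREE]

Derivation:
Op 1: a = malloc(1) -> a = 0; heap: [0-0 ALLOC][1-37 FREE]
Op 2: free(a) -> (freed a); heap: [0-37 FREE]
Op 3: b = malloc(4) -> b = 0; heap: [0-3 ALLOC][4-37 FREE]
Op 4: free(b) -> (freed b); heap: [0-37 FREE]
Op 5: c = malloc(4) -> c = 0; heap: [0-3 ALLOC][4-37 FREE]
Op 6: d = malloc(11) -> d = 4; heap: [0-3 ALLOC][4-14 ALLOC][15-37 FREE]
Op 7: e = malloc(4) -> e = 15; heap: [0-3 ALLOC][4-14 ALLOC][15-18 ALLOC][19-37 FREE]
free(e): e = 15 -> block [15-18 ALLOC]; mark free, coalesce with adjacent free neighbors -> [0-3 ALLOC][4-14 ALLOC][15-37 FREE]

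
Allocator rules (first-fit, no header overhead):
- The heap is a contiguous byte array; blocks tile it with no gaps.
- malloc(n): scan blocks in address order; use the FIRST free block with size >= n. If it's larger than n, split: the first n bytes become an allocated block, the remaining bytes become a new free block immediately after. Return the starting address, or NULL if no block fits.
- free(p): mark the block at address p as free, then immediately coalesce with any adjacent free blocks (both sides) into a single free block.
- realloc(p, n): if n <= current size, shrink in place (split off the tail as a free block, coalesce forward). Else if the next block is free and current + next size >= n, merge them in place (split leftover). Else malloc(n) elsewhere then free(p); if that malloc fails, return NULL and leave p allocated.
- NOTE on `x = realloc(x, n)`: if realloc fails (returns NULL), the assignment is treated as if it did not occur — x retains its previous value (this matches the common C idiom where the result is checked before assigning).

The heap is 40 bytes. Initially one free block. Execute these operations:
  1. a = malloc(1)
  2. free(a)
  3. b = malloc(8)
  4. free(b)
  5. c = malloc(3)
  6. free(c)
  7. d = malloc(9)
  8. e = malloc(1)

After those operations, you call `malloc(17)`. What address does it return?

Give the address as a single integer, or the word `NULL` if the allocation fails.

Answer: 10

Derivation:
Op 1: a = malloc(1) -> a = 0; heap: [0-0 ALLOC][1-39 FREE]
Op 2: free(a) -> (freed a); heap: [0-39 FREE]
Op 3: b = malloc(8) -> b = 0; heap: [0-7 ALLOC][8-39 FREE]
Op 4: free(b) -> (freed b); heap: [0-39 FREE]
Op 5: c = malloc(3) -> c = 0; heap: [0-2 ALLOC][3-39 FREE]
Op 6: free(c) -> (freed c); heap: [0-39 FREE]
Op 7: d = malloc(9) -> d = 0; heap: [0-8 ALLOC][9-39 FREE]
Op 8: e = malloc(1) -> e = 9; heap: [0-8 ALLOC][9-9 ALLOC][10-39 FREE]
malloc(17): first-fit scan over [0-8 ALLOC][9-9 ALLOC][10-39 FREE] -> 10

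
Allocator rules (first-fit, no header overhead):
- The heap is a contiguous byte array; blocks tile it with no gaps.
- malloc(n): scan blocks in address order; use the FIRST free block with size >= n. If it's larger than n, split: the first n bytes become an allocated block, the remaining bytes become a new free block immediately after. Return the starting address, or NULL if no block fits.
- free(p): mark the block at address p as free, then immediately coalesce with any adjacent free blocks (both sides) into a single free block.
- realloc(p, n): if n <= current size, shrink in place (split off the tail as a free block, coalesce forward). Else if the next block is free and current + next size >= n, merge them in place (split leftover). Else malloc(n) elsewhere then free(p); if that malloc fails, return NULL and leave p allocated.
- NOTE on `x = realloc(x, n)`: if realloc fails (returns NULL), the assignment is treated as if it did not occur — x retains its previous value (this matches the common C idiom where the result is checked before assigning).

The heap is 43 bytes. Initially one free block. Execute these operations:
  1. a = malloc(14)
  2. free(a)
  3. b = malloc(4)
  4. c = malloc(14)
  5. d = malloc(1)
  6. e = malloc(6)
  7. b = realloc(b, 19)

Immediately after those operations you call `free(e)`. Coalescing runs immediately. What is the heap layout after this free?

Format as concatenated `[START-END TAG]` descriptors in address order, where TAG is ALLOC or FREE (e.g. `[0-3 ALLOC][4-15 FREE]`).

Op 1: a = malloc(14) -> a = 0; heap: [0-13 ALLOC][14-42 FREE]
Op 2: free(a) -> (freed a); heap: [0-42 FREE]
Op 3: b = malloc(4) -> b = 0; heap: [0-3 ALLOC][4-42 FREE]
Op 4: c = malloc(14) -> c = 4; heap: [0-3 ALLOC][4-17 ALLOC][18-42 FREE]
Op 5: d = malloc(1) -> d = 18; heap: [0-3 ALLOC][4-17 ALLOC][18-18 ALLOC][19-42 FREE]
Op 6: e = malloc(6) -> e = 19; heap: [0-3 ALLOC][4-17 ALLOC][18-18 ALLOC][19-24 ALLOC][25-42 FREE]
Op 7: b = realloc(b, 19) -> NULL (b unchanged); heap: [0-3 ALLOC][4-17 ALLOC][18-18 ALLOC][19-24 ALLOC][25-42 FREE]
free(e): e = 19 -> block [19-24 ALLOC]; mark free, coalesce with adjacent free neighbors -> [0-3 ALLOC][4-17 ALLOC][18-18 ALLOC][19-42 FREE]

Answer: [0-3 ALLOC][4-17 ALLOC][18-18 ALLOC][19-42 FREE]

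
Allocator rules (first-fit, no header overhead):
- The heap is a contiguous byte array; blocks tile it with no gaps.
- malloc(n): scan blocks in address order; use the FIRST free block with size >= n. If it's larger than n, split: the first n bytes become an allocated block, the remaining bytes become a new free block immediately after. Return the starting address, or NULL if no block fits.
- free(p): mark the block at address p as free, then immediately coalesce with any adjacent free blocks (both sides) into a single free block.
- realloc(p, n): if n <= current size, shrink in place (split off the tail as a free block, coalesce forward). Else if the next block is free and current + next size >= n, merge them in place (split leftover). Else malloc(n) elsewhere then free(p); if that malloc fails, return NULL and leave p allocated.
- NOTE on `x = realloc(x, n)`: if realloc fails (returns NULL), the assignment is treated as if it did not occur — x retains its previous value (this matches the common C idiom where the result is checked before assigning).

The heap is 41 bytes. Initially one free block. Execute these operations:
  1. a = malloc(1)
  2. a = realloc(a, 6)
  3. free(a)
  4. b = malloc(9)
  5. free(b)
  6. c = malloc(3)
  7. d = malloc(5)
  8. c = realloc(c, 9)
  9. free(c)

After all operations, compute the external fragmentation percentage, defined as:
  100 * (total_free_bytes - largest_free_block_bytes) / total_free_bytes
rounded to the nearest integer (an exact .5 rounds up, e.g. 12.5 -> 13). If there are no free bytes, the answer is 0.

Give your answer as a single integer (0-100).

Op 1: a = malloc(1) -> a = 0; heap: [0-0 ALLOC][1-40 FREE]
Op 2: a = realloc(a, 6) -> a = 0; heap: [0-5 ALLOC][6-40 FREE]
Op 3: free(a) -> (freed a); heap: [0-40 FREE]
Op 4: b = malloc(9) -> b = 0; heap: [0-8 ALLOC][9-40 FREE]
Op 5: free(b) -> (freed b); heap: [0-40 FREE]
Op 6: c = malloc(3) -> c = 0; heap: [0-2 ALLOC][3-40 FREE]
Op 7: d = malloc(5) -> d = 3; heap: [0-2 ALLOC][3-7 ALLOC][8-40 FREE]
Op 8: c = realloc(c, 9) -> c = 8; heap: [0-2 FREE][3-7 ALLOC][8-16 ALLOC][17-40 FREE]
Op 9: free(c) -> (freed c); heap: [0-2 FREE][3-7 ALLOC][8-40 FREE]
Free blocks: [3 33] total_free=36 largest=33 -> 100*(36-33)/36 = 300/36 ≈ 8.333 -> rounds to 8

Answer: 8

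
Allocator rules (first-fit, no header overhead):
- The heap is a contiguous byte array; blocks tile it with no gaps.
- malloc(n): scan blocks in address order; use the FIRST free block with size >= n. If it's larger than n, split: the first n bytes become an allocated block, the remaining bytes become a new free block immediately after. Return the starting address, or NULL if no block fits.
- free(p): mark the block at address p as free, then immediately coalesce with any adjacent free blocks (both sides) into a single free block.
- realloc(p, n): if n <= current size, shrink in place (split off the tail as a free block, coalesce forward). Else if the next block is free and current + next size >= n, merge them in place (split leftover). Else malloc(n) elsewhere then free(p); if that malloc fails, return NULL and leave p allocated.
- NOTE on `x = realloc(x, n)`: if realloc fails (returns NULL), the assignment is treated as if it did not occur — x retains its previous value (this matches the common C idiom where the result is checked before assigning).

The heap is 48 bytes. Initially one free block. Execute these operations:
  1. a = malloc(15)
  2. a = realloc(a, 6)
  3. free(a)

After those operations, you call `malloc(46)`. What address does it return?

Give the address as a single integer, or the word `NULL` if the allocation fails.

Op 1: a = malloc(15) -> a = 0; heap: [0-14 ALLOC][15-47 FREE]
Op 2: a = realloc(a, 6) -> a = 0; heap: [0-5 ALLOC][6-47 FREE]
Op 3: free(a) -> (freed a); heap: [0-47 FREE]
malloc(46): first-fit scan over [0-47 FREE] -> 0

Answer: 0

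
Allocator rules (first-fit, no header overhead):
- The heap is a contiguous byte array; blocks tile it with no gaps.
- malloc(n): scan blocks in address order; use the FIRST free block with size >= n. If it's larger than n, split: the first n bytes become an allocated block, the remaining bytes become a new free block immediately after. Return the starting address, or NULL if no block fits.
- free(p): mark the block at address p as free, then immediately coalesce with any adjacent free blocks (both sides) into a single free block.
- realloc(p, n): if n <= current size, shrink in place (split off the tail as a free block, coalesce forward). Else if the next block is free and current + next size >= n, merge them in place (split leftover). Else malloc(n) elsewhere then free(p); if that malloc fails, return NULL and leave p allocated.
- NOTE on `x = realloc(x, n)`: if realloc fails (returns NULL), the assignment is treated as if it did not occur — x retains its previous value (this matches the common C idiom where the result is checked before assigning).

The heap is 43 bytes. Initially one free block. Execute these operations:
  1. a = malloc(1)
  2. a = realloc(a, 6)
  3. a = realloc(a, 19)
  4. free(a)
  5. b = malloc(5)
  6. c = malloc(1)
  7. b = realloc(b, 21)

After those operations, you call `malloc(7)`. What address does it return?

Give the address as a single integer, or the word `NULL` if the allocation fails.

Op 1: a = malloc(1) -> a = 0; heap: [0-0 ALLOC][1-42 FREE]
Op 2: a = realloc(a, 6) -> a = 0; heap: [0-5 ALLOC][6-42 FREE]
Op 3: a = realloc(a, 19) -> a = 0; heap: [0-18 ALLOC][19-42 FREE]
Op 4: free(a) -> (freed a); heap: [0-42 FREE]
Op 5: b = malloc(5) -> b = 0; heap: [0-4 ALLOC][5-42 FREE]
Op 6: c = malloc(1) -> c = 5; heap: [0-4 ALLOC][5-5 ALLOC][6-42 FREE]
Op 7: b = realloc(b, 21) -> b = 6; heap: [0-4 FREE][5-5 ALLOC][6-26 ALLOC][27-42 FREE]
malloc(7): first-fit scan over [0-4 FREE][5-5 ALLOC][6-26 ALLOC][27-42 FREE] -> 27

Answer: 27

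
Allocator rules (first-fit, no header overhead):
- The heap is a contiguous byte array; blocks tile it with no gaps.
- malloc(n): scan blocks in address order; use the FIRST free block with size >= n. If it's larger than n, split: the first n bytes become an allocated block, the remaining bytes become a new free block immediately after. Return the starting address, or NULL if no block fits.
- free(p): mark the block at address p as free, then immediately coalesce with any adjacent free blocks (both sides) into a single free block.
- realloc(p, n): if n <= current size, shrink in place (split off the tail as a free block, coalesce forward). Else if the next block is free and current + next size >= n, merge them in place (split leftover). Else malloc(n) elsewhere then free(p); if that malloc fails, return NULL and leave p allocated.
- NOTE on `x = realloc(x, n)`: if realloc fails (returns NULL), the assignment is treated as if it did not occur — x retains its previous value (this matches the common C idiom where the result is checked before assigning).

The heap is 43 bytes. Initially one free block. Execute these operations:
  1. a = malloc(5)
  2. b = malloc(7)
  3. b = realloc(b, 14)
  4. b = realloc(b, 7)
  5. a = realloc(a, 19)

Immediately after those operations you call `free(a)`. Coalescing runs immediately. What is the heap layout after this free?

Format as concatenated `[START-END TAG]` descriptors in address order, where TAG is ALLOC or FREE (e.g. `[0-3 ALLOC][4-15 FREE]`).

Op 1: a = malloc(5) -> a = 0; heap: [0-4 ALLOC][5-42 FREE]
Op 2: b = malloc(7) -> b = 5; heap: [0-4 ALLOC][5-11 ALLOC][12-42 FREE]
Op 3: b = realloc(b, 14) -> b = 5; heap: [0-4 ALLOC][5-18 ALLOC][19-42 FREE]
Op 4: b = realloc(b, 7) -> b = 5; heap: [0-4 ALLOC][5-11 ALLOC][12-42 FREE]
Op 5: a = realloc(a, 19) -> a = 12; heap: [0-4 FREE][5-11 ALLOC][12-30 ALLOC][31-42 FREE]
free(a): a = 12 -> block [12-30 ALLOC]; mark free, coalesce with adjacent free neighbors -> [0-4 FREE][5-11 ALLOC][12-42 FREE]

Answer: [0-4 FREE][5-11 ALLOC][12-42 FREE]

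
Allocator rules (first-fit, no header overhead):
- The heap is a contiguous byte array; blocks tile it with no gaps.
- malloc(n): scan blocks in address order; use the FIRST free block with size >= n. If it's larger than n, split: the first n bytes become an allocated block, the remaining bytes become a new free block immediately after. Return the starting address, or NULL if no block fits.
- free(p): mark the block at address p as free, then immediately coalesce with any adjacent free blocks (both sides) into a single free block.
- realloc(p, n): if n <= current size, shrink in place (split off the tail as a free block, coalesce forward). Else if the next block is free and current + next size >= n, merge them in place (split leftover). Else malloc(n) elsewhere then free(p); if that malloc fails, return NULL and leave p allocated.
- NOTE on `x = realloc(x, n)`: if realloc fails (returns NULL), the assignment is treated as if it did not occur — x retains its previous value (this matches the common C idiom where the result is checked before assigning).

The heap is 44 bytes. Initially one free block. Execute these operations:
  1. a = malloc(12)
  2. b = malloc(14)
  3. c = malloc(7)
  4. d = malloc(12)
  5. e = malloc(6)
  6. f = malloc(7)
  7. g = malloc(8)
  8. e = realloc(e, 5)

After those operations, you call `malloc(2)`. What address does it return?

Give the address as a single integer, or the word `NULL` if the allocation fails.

Op 1: a = malloc(12) -> a = 0; heap: [0-11 ALLOC][12-43 FREE]
Op 2: b = malloc(14) -> b = 12; heap: [0-11 ALLOC][12-25 ALLOC][26-43 FREE]
Op 3: c = malloc(7) -> c = 26; heap: [0-11 ALLOC][12-25 ALLOC][26-32 ALLOC][33-43 FREE]
Op 4: d = malloc(12) -> d = NULL; heap: [0-11 ALLOC][12-25 ALLOC][26-32 ALLOC][33-43 FREE]
Op 5: e = malloc(6) -> e = 33; heap: [0-11 ALLOC][12-25 ALLOC][26-32 ALLOC][33-38 ALLOC][39-43 FREE]
Op 6: f = malloc(7) -> f = NULL; heap: [0-11 ALLOC][12-25 ALLOC][26-32 ALLOC][33-38 ALLOC][39-43 FREE]
Op 7: g = malloc(8) -> g = NULL; heap: [0-11 ALLOC][12-25 ALLOC][26-32 ALLOC][33-38 ALLOC][39-43 FREE]
Op 8: e = realloc(e, 5) -> e = 33; heap: [0-11 ALLOC][12-25 ALLOC][26-32 ALLOC][33-37 ALLOC][38-43 FREE]
malloc(2): first-fit scan over [0-11 ALLOC][12-25 ALLOC][26-32 ALLOC][33-37 ALLOC][38-43 FREE] -> 38

Answer: 38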